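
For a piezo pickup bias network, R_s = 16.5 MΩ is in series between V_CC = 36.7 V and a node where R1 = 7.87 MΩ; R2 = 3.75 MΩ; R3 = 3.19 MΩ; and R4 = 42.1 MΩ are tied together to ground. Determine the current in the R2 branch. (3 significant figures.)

Combine the parallel branches: R_p = (1/7.87 + 1/3.75 + 1/3.19 + 1/42.1)⁻¹ = 1.368 MΩ.
V_A = 36.7 × 1.368/17.87 = 2.810 V.
Branch current I = V_A/R2 = 2.810/3.75 = 0.7493 µA.
(Equivalently: I_total = 2.054 µA, then current-divider fraction G_k/ΣG = 0.3648.)

I ≈ 0.749 µA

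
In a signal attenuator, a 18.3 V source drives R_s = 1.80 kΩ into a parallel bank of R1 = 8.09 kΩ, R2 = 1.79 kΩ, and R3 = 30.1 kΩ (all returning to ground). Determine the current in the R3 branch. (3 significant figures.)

Equivalent of the parallel group: R_p = 1.398 kΩ.
Node voltage V_A = V_in · R_p/(R_s + R_p) = 18.3 × 0.4371 = 7.999 V.
Branch current I = V_A/R3 = 7.999/30.1 = 0.2657 mA.

I ≈ 0.266 mA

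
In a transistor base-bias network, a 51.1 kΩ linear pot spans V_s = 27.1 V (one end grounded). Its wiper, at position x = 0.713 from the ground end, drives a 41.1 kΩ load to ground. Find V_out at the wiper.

V_out ≈ 15.4 V

Split the track: R_lower = x·R_p = 36.43 kΩ, R_upper = (1−x)·R_p = 14.67 kΩ.
(x·R_p) ‖ R_L = 19.31 kΩ.
Loaded-divider output: V_out = 27.1 × 0.5684 = 15.40 V.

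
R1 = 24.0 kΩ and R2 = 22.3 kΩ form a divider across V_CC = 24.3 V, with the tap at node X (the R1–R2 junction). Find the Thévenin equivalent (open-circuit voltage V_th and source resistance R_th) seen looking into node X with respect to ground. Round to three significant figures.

V_th ≈ 11.7 V, R_th ≈ 11.6 kΩ

V_th is the unloaded tap voltage: V_CC · R2/(R1+R2) = 24.3 × 0.4816 = 11.70 V.
Zeroing V_CC shorts the top of R1 to ground, so R_th = R1 ‖ R2 = 11.56 kΩ.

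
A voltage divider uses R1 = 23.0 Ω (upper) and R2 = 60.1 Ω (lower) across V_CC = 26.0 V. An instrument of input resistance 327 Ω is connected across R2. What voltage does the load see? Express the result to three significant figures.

V_out ≈ 17.9 V

R2 ‖ R_L = (60.1 × 327)/(60.1 + 327) = 50.77 Ω.
Voltage divider with the loaded lower leg: V_out = 26.0 × 50.77/(23.0 + 50.77) = 26.0 × 0.6882 = 17.89 V.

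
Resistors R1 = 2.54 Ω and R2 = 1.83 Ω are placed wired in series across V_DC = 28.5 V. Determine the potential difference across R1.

V ≈ 16.6 V

Total series resistance ΣR = 2.54 + 1.83 = 4.370 Ω.
Voltage divider: V = V_DC · (2.540 / 4.370) = 28.5 × 0.5812 = 16.57 V.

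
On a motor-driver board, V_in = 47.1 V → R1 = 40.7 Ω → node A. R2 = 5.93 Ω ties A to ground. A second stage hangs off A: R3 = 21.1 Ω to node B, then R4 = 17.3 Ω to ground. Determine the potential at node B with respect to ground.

Node A sees R2 in parallel with the series input of stage 2, R3 + R4 = 38.40 Ω.
Effective lower resistance at A: R2 ‖ 38.40 = 5.137 Ω.
So V_A = 47.1 × 0.1121 = 5.278 V.
Then the unloaded second divider: V_B = V_A × R4/(R3+R4) = 5.278 × 0.4505 = 2.378 V.

V_B ≈ 2.38 V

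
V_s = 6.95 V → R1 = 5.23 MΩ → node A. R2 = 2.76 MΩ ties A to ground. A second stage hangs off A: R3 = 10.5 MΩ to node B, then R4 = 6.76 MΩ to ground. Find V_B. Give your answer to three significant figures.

Looking into the second stage from A: R3 + R4 = 17.26 MΩ appears in parallel with R2.
Effective lower resistance at A: R2 ‖ 17.26 = 2.380 MΩ.
So V_A = 6.95 × 0.3127 = 2.173 V.
Then the unloaded second divider: V_B = V_A × R4/(R3+R4) = 2.173 × 0.3917 = 0.8512 V.

V_B ≈ 0.851 V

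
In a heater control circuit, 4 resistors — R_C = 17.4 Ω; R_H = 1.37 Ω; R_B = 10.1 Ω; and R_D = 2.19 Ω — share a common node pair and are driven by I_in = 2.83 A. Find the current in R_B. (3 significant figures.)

I ≈ 0.209 A

ΣG = 1/17.4 + 1/1.37 + 1/10.1 + 1/2.19 = 1.343.
R_B takes the fraction G_k/ΣG = 0.09901/1.343 = 0.07372, so I = 2.83 × 0.07372 = 0.2086 A.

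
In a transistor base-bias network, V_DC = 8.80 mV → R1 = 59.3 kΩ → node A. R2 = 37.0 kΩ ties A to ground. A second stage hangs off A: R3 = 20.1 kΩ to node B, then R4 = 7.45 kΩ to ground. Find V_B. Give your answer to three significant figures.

Looking into the second stage from A: R3 + R4 = 27.55 kΩ appears in parallel with R2.
Effective lower resistance at A: R2 ‖ 27.55 = 15.79 kΩ.
First divider: V_A = V_DC · 15.79/(59.3 + 15.79) = 1.851 mV.
Then the unloaded second divider: V_B = V_A × R4/(R3+R4) = 1.851 × 0.2704 = 0.5004 mV.

V_B ≈ 0.500 mV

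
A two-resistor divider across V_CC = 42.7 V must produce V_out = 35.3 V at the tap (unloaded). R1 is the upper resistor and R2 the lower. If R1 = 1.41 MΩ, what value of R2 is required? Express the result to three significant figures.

R2 ≈ 6.73 MΩ

Required fraction k = V_out/V_CC = 0.8267.
So R2 = R1 · V_out/(V_CC − V_out) = 1.41 × 35.3/(42.7 − 35.3) = 1.41 × 4.770 = 6.726 MΩ.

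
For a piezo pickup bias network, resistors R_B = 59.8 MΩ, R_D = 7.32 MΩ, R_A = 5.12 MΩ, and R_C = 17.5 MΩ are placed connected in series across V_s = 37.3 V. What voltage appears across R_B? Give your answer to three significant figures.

Series total: ΣR = 59.8 + 7.32 + 5.12 + 17.5 = 89.74 MΩ.
Voltage divider: V = V_s · (59.80 / 89.74) = 37.3 × 0.6664 = 24.86 V.

V ≈ 24.9 V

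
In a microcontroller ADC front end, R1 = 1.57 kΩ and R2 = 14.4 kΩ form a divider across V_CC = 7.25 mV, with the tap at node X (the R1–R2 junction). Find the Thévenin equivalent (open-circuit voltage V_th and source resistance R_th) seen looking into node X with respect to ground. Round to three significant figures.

Open-circuit (no load on X): V_th = V_CC · R2/(R1 + R2) = 7.25 × 14.4/(1.570 + 14.4) = 6.537 mV.
With V_CC suppressed (replaced by a short), R_th = R1 ‖ R2 = (1.570 × 14.4)/(1.570 + 14.4) = 1.416 kΩ.

V_th ≈ 6.54 mV, R_th ≈ 1.42 kΩ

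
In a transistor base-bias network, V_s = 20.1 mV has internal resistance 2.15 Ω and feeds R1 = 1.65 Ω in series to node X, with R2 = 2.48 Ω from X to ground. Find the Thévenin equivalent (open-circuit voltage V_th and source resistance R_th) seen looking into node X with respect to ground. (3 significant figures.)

R1' = 2.15 + 1.65 = 3.800 Ω (source resistance + R1).
With X open, the divider is unloaded: V_th = 20.1 × 2.48/6.280 = 7.938 mV.
With V_s suppressed (replaced by a short), R_th = R1' ‖ R2 = (3.800 × 2.48)/(3.800 + 2.48) = 1.501 Ω.

V_th ≈ 7.94 mV, R_th ≈ 1.50 Ω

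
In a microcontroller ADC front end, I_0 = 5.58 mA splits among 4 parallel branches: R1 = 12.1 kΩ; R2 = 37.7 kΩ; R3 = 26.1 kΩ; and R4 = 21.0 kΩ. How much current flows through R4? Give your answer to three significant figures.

I ≈ 1.36 mA

Conductances: ΣG = 1/12.1 + 1/37.7 + 1/26.1 + 1/21.0 = 0.1951 (1/kΩ).
R4 takes the fraction G_k/ΣG = 0.04762/0.1951 = 0.2441, so I = 5.58 × 0.2441 = 1.362 mA.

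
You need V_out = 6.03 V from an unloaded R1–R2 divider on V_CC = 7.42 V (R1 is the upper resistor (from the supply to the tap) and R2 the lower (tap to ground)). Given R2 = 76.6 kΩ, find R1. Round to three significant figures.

Required fraction k = V_out/V_CC = 0.8127.
Rearranging, R1 = R2·(1−k)/k = 76.6 × 0.2305 = 17.66 kΩ.

R1 ≈ 17.7 kΩ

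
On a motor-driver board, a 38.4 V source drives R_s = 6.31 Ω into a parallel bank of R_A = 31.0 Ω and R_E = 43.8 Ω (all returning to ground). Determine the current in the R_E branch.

I ≈ 0.651 A

Equivalent of the parallel group: R_p = 18.15 Ω.
V_A = 38.4 × 18.15/24.46 = 28.49 V.
Branch current I = V_A/R_E = 28.49/43.8 = 0.6506 A.
(Equivalently: I_total = 1.570 A, then current-divider fraction G_k/ΣG = 0.4144.)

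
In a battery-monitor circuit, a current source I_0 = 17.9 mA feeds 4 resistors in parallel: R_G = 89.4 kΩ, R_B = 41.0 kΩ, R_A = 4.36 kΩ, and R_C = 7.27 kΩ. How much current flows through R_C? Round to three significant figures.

ΣG = 1/89.4 + 1/41.0 + 1/4.36 + 1/7.27 = 0.4025.
R_C takes the fraction G_k/ΣG = 0.1376/0.4025 = 0.3418, so I = 17.9 × 0.3418 = 6.117 mA.

I ≈ 6.12 mA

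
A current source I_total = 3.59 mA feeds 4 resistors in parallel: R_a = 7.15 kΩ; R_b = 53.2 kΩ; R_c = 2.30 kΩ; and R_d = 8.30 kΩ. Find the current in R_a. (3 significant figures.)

Conductances: ΣG = 1/7.15 + 1/53.2 + 1/2.30 + 1/8.30 = 0.7139 (1/kΩ).
Current divider: I(R_a) = I_total · G_k/ΣG = 3.59 × (0.1399/0.7139) = 3.59 × 0.1959 = 0.7033 mA.

I ≈ 0.703 mA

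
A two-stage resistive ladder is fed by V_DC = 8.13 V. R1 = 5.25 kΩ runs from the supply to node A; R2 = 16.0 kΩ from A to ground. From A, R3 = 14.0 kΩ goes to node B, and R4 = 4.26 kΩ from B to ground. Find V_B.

V_B ≈ 1.17 V

Node A sees R2 in parallel with the series input of stage 2, R3 + R4 = 18.26 kΩ.
Effective lower resistance at A: R2 ‖ 18.26 = 8.528 kΩ.
First divider: V_A = V_DC · 8.528/(5.25 + 8.528) = 5.032 V.
V_B = V_A × 0.2333 = 1.174 V.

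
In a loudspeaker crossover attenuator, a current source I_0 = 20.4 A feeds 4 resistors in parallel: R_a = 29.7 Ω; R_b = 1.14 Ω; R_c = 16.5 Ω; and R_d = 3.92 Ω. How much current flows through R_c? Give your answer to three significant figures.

I ≈ 1.01 A

Total conductance ΣG = 1/29.7 + 1/1.14 + 1/16.5 + 1/3.92 = 1.227 (units of 1/Ω).
Current divider: I(R_c) = I_0 · G_k/ΣG = 20.4 × (0.06061/1.227) = 20.4 × 0.04941 = 1.008 A.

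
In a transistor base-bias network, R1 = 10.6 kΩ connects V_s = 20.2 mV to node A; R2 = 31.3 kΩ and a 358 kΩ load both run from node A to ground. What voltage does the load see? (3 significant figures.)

R2 ‖ R_L = (31.3 × 358)/(31.3 + 358) = 28.78 kΩ.
Then V_out = V_s · R2'/(R1 + R2') = 20.2 × 28.78/39.38 = 14.76 mV.
(Unloaded it would be 15.1 mV; the load pulls it down.)

V_out ≈ 14.8 mV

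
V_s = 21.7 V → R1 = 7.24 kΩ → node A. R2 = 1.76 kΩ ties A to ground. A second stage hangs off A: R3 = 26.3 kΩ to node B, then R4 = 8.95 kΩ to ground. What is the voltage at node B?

V_B ≈ 1.04 V

The second stage (R3 + R4 = 35.25 kΩ) loads node A in parallel with R2.
Effective lower resistance at A: R2 ‖ 35.25 = 1.676 kΩ.
V_A = 21.7 × 1.676/(7.24 + 1.676) = 4.080 V.
V_B = V_A × 0.2539 = 1.036 V.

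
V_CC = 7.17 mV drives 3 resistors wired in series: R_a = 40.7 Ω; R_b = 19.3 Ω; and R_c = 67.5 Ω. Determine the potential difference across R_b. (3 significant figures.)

ΣR = 40.7 + 19.3 + 67.5 = 127.5 Ω.
V = V_CC · R/ΣR = 7.17 × 0.1514 = 1.085 mV.

V ≈ 1.09 mV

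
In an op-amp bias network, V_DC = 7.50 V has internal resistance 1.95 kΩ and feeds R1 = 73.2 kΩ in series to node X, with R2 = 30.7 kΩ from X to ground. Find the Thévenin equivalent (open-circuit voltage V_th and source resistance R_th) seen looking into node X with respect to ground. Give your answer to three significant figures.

V_th ≈ 2.18 V, R_th ≈ 21.8 kΩ

R1' = 1.95 + 73.2 = 75.15 kΩ (source resistance + R1).
Open-circuit (no load on X): V_th = V_DC · R2/(R1' + R2) = 7.50 × 30.7/(75.15 + 30.7) = 2.175 V.
With V_DC suppressed (replaced by a short), R_th = R1' ‖ R2 = (75.15 × 30.7)/(75.15 + 30.7) = 21.80 kΩ.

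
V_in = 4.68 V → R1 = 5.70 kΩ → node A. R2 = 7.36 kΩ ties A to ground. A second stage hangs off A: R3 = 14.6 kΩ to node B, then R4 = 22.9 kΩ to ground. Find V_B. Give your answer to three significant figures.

V_B ≈ 1.48 V

The second stage (R3 + R4 = 37.50 kΩ) loads node A in parallel with R2.
R2 ‖ (R3+R4) = 6.152 kΩ.
So V_A = 4.68 × 0.5191 = 2.429 V.
V_B = V_A × 0.6107 = 1.484 V.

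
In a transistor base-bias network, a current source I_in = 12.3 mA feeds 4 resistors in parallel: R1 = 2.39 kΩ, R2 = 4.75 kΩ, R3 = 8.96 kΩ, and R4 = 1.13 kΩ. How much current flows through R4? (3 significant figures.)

I ≈ 6.70 mA

Conductances: ΣG = 1/2.39 + 1/4.75 + 1/8.96 + 1/1.13 = 1.625 (1/kΩ).
By the current-divider rule, I = I_in · G_k/ΣG = 12.3 × 0.5444 = 6.696 mA.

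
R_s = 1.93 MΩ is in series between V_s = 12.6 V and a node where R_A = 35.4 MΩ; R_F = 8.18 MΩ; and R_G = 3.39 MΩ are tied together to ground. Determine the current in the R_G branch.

I ≈ 2.00 µA

Parallel bank: R_p = 1/(1/35.4 + 1/8.18 + 1/3.39) = 2.245 MΩ.
V_A by voltage divider: V_A = 12.6 × 2.245/(1.93 + 2.245) = 6.775 V.
I(R_G) = V_A / R_G = 6.775/3.39 = 1.999 µA.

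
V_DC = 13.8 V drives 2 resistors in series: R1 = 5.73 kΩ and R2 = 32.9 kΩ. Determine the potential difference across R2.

V ≈ 11.8 V

ΣR = 5.73 + 32.9 = 38.63 kΩ.
V = V_DC · R/ΣR = 13.8 × 0.8517 = 11.75 V.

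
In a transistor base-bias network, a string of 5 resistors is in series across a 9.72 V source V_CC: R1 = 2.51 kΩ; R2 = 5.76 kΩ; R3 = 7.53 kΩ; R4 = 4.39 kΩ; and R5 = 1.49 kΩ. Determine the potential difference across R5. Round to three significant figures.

Series total: ΣR = 2.51 + 5.76 + 7.53 + 4.39 + 1.49 = 21.68 kΩ.
Voltage divider: V = V_CC · (1.490 / 21.68) = 9.72 × 0.06873 = 0.6680 V.

V ≈ 0.668 V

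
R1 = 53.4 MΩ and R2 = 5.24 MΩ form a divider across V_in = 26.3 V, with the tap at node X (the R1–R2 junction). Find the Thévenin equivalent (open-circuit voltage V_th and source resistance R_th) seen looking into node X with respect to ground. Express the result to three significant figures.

V_th ≈ 2.35 V, R_th ≈ 4.77 MΩ

V_th is the unloaded tap voltage: V_in · R2/(R1+R2) = 26.3 × 0.08936 = 2.350 V.
Looking into X with the source shorted: R_th = R1·R2/(R1+R2) = 53.40 × 5.24/58.64 = 4.772 MΩ.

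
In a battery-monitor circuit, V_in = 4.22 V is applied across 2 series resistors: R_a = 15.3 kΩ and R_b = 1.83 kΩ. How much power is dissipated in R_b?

Series current I = V_in/ΣR = 4.22/17.13 = 0.2464 mA.
P(R_b) = I²·R_b = (0.2464)² × 1.83 = 0.1111 mW.

P ≈ 0.111 mW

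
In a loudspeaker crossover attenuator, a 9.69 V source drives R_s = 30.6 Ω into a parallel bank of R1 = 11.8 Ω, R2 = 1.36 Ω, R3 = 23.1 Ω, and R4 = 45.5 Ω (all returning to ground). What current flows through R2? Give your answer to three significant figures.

I ≈ 0.254 A

Parallel bank: R_p = 1/(1/11.8 + 1/1.36 + 1/23.1 + 1/45.5) = 1.130 Ω.
Node voltage V_A = V_DC · R_p/(R_s + R_p) = 9.69 × 0.03560 = 0.3450 V.
Branch current I = V_A/R2 = 0.3450/1.36 = 0.2536 A.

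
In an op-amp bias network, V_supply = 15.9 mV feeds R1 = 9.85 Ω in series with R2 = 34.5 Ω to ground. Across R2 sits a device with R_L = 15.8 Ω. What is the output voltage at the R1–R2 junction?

The load sits in parallel with R2, giving an effective lower resistance R2' = R2·R_L/(R2+R_L) = 10.84 Ω.
Then V_out = V_supply · R2'/(R1 + R2') = 15.9 × 10.84/20.69 = 8.329 mV.

V_out ≈ 8.33 mV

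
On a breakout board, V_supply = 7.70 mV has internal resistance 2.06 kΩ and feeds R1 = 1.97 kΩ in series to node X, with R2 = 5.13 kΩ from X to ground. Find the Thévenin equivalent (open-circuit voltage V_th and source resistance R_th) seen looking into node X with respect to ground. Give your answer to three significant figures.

R1' = 2.06 + 1.97 = 4.030 kΩ (source resistance + R1).
V_th is the unloaded tap voltage: V_supply · R2/(R1'+R2) = 7.70 × 0.5600 = 4.312 mV.
Zeroing V_supply shorts the top of R1' to ground, so R_th = R1' ‖ R2 = 2.257 kΩ.

V_th ≈ 4.31 mV, R_th ≈ 2.26 kΩ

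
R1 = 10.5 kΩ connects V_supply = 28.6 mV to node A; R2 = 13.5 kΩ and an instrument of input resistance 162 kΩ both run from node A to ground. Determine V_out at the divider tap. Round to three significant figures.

The load sits in parallel with R2, giving an effective lower resistance R2' = R2·R_L/(R2+R_L) = 12.46 kΩ.
Now apply the divider: V_out = 28.6 × 0.5427 = 15.52 mV.
(Unloaded it would be 16.1 mV; the load pulls it down.)

V_out ≈ 15.5 mV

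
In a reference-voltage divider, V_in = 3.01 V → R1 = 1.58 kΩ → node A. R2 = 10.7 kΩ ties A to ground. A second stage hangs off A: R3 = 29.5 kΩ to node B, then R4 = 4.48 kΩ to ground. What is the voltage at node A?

Node A sees R2 in parallel with the series input of stage 2, R3 + R4 = 33.98 kΩ.
R2 ‖ (R3+R4) = 8.138 kΩ.
So V_A = 3.01 × 0.8374 = 2.521 V.

V_A ≈ 2.52 V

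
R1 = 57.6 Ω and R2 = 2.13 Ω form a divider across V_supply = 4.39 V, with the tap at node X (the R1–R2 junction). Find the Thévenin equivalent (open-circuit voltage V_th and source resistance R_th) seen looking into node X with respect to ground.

With X open, the divider is unloaded: V_th = 4.39 × 2.13/59.73 = 0.1565 V.
Zeroing V_supply shorts the top of R1 to ground, so R_th = R1 ‖ R2 = 2.054 Ω.

V_th ≈ 0.157 V, R_th ≈ 2.05 Ω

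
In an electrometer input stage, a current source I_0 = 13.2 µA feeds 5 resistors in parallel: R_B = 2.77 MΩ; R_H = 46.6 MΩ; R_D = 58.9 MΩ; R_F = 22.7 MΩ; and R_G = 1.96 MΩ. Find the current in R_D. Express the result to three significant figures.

I ≈ 0.235 µA

Conductances: ΣG = 1/2.77 + 1/46.6 + 1/58.9 + 1/22.7 + 1/1.96 = 0.9537 (1/MΩ).
By the current-divider rule, I = I_0 · G_k/ΣG = 13.2 × 0.01780 = 0.2350 µA.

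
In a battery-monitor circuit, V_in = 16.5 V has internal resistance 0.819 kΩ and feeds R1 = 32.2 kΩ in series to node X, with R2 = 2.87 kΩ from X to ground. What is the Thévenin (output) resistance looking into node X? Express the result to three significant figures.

R1' = 0.819 + 32.2 = 33.02 kΩ (source resistance + R1).
Zeroing V_in shorts the top of R1' to ground, so R_th = R1' ‖ R2 = 2.640 kΩ.

R_th ≈ 2.64 kΩ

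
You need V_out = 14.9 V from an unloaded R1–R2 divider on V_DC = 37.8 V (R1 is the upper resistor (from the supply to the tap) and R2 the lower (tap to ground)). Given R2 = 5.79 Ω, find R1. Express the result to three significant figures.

R1 ≈ 8.90 Ω

V_out/V_DC = R2/(R1+R2) = 0.3942.
R1 = R2·(1/k − 1) = 5.79 × 1.537 = 8.899 Ω.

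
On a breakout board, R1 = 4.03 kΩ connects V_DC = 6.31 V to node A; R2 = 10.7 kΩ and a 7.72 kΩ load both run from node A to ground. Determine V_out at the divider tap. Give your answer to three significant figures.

V_out ≈ 3.32 V

R2 ‖ R_L = (10.7 × 7.72)/(10.7 + 7.72) = 4.484 kΩ.
Voltage divider with the loaded lower leg: V_out = 6.31 × 4.484/(4.03 + 4.484) = 6.31 × 0.5267 = 3.323 V.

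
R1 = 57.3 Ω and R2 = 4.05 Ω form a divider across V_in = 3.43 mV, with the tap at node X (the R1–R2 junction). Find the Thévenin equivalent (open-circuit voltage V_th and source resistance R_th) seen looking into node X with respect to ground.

V_th ≈ 0.226 mV, R_th ≈ 3.78 Ω

Open-circuit (no load on X): V_th = V_in · R2/(R1 + R2) = 3.43 × 4.05/(57.30 + 4.05) = 0.2264 mV.
Looking into X with the source shorted: R_th = R1·R2/(R1+R2) = 57.30 × 4.05/61.35 = 3.783 Ω.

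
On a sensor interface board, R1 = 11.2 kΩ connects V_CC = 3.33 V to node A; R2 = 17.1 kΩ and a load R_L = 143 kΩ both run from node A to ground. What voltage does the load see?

V_out ≈ 1.92 V

R2 ‖ R_L = (17.1 × 143)/(17.1 + 143) = 15.27 kΩ.
Now apply the divider: V_out = 3.33 × 0.5769 = 1.921 V.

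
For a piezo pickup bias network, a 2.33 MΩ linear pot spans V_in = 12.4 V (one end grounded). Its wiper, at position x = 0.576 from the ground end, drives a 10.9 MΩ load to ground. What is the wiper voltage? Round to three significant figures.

Lower segment x·R_p = 1.342 MΩ; upper segment (1−x)·R_p = 0.9879 MΩ.
(x·R_p) ‖ R_L = 1.195 MΩ.
V_out = 12.4 × 1.195/(0.9879 + 1.195) = 6.788 V.

V_out ≈ 6.79 V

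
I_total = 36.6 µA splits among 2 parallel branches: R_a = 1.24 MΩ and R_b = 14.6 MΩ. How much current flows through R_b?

For two parallel branches, I_k = I_total · (other R)/(sum of R).
So I = 36.6 × 1.24/15.84 = 2.865 µA.

I ≈ 2.87 µA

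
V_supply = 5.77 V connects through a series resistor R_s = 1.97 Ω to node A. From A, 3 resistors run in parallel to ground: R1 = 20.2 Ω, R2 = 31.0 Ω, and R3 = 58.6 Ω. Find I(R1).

I ≈ 0.239 A

Combine the parallel branches: R_p = (1/20.2 + 1/31.0 + 1/58.6)⁻¹ = 10.12 Ω.
V_A by voltage divider: V_A = 5.77 × 10.12/(1.97 + 10.12) = 4.830 V.
Branch current I = V_A/R1 = 4.830/20.2 = 0.2391 A.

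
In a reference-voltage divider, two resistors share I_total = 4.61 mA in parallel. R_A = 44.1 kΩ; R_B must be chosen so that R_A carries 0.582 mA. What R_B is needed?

R_B ≈ 6.37 kΩ

The fraction through R_A equals R_B/(R_A+R_B).
0.582/4.61 = R_B/(R_A + R_B) → R_B = R_A · (0.1262)/(1 − 0.1262) = 44.1 × 0.1445 = 6.372 kΩ.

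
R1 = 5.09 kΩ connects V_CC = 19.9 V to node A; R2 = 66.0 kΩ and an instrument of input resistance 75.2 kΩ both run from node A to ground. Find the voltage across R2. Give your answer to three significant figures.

V_out ≈ 17.4 V

First combine the lower leg with the load: R2 ‖ R_L = 35.15 kΩ.
Now apply the divider: V_out = 19.9 × 0.8735 = 17.38 V.
(Unloaded it would be 18.5 V; the load pulls it down.)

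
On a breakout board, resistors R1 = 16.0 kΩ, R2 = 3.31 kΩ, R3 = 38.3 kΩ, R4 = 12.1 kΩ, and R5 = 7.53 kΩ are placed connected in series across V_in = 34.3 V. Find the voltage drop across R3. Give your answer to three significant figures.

V ≈ 17.0 V

Total series resistance ΣR = 16.0 + 3.31 + 38.3 + 12.1 + 7.53 = 77.24 kΩ.
V = V_in · R/ΣR = 34.3 × 0.4959 = 17.01 V.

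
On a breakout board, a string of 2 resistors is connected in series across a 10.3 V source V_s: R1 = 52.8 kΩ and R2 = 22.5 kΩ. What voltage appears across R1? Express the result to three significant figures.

Series total: ΣR = 52.8 + 22.5 = 75.30 kΩ.
V = V_s · R/ΣR = 10.3 × 0.7012 = 7.222 V.

V ≈ 7.22 V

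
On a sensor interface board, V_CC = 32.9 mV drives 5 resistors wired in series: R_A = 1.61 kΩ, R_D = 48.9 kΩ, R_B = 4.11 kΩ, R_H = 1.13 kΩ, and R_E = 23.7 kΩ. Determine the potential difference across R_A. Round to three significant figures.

ΣR = 1.61 + 48.9 + 4.11 + 1.13 + 23.7 = 79.45 kΩ.
Voltage divider: V = V_CC · (1.610 / 79.45) = 32.9 × 0.02026 = 0.6667 mV.

V ≈ 0.667 mV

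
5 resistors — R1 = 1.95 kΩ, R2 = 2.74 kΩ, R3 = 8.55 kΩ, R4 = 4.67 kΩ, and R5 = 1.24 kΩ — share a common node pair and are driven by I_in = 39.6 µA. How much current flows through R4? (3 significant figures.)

Total conductance ΣG = 1/1.95 + 1/2.74 + 1/8.55 + 1/4.67 + 1/1.24 = 2.015 (units of 1/kΩ).
By the current-divider rule, I = I_in · G_k/ΣG = 39.6 × 0.1063 = 4.208 µA.

I ≈ 4.21 µA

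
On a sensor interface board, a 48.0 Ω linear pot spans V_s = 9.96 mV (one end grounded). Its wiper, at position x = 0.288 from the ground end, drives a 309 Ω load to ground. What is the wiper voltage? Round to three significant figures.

V_out ≈ 2.78 mV

Split the track: R_lower = x·R_p = 13.82 Ω, R_upper = (1−x)·R_p = 34.18 Ω.
R_L loads the lower segment: effective lower R = 13.23 Ω.
V_out = 9.96 × 13.23/(34.18 + 13.23) = 2.780 mV.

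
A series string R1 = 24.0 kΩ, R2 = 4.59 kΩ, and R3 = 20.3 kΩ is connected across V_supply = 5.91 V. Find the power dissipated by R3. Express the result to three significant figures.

ΣR = 48.89 kΩ → I = 5.91/48.89 = 0.1209 mA.
P(R3) = I²·R3 = (0.1209)² × 20.3 = 0.2966 mW.

P ≈ 0.297 mW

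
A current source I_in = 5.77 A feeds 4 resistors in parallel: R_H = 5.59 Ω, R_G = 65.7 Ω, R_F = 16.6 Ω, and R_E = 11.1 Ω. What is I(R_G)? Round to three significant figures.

ΣG = 1/5.59 + 1/65.7 + 1/16.6 + 1/11.1 = 0.3444.
Current divider: I(R_G) = I_in · G_k/ΣG = 5.77 × (0.01522/0.3444) = 5.77 × 0.04419 = 0.2550 A.

I ≈ 0.255 A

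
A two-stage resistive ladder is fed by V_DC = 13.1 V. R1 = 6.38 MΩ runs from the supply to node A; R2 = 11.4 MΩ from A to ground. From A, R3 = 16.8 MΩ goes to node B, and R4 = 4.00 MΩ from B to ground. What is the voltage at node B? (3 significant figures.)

Node A sees R2 in parallel with the series input of stage 2, R3 + R4 = 20.80 MΩ.
R2 ‖ (R3+R4) = 7.364 MΩ.
So V_A = 13.1 × 0.5358 = 7.019 V.
Stage 2 is unloaded, so V_B = V_A · R4/(R3+R4) = 7.019 × 4.00/20.80 = 1.350 V.

V_B ≈ 1.35 V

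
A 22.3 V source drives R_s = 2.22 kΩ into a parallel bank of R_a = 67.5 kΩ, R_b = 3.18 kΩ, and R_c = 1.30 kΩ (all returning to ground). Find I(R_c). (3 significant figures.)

I ≈ 4.99 mA

Parallel bank: R_p = 1/(1/67.5 + 1/3.18 + 1/1.30) = 0.9103 kΩ.
Node voltage V_A = V_supply · R_p/(R_s + R_p) = 22.3 × 0.2908 = 6.485 V.
I(R_c) = V_A / R_c = 6.485/1.30 = 4.988 mA.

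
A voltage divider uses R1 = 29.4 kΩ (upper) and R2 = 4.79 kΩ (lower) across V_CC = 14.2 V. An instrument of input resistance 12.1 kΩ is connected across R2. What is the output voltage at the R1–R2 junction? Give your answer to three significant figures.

R2 ‖ R_L = (4.79 × 12.1)/(4.79 + 12.1) = 3.432 kΩ.
Now apply the divider: V_out = 14.2 × 0.1045 = 1.484 V.

V_out ≈ 1.48 V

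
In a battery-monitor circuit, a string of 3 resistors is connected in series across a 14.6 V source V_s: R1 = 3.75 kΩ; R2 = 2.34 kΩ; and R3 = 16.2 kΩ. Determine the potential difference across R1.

V ≈ 2.46 V

ΣR = 3.75 + 2.34 + 16.2 = 22.29 kΩ.
By the voltage-divider rule, V = 14.6 × 3.750/22.29 = 2.456 V.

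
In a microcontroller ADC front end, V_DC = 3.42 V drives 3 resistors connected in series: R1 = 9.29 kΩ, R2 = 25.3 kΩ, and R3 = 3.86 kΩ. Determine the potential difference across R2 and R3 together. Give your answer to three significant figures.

Series total: ΣR = 9.29 + 25.3 + 3.86 = 38.45 kΩ.
R_{R2..R3} = 25.3 + 3.86 = 29.16 kΩ.
By the voltage-divider rule, V = 3.42 × 29.16/38.45 = 2.594 V.

V ≈ 2.59 V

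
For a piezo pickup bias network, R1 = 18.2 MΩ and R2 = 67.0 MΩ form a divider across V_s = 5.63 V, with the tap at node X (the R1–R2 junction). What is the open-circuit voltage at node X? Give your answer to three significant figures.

With X open, the divider is unloaded: V_th = 5.63 × 67.0/85.20 = 4.427 V.

V_th ≈ 4.43 V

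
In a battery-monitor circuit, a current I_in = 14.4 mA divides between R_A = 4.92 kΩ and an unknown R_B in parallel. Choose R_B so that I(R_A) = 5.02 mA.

R_B ≈ 2.63 kΩ

Two-branch current divider: I_A = I_in · R_B/(R_A + R_B).
5.02/14.4 = R_B/(R_A + R_B) → R_B = R_A · (0.3486)/(1 − 0.3486) = 4.92 × 0.5352 = 2.633 kΩ.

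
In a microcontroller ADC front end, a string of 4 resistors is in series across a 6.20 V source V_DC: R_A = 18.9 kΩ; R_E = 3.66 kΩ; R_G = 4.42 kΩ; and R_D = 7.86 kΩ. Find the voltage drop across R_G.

V ≈ 0.787 V

Series total: ΣR = 18.9 + 3.66 + 4.42 + 7.86 = 34.84 kΩ.
V = V_DC · R/ΣR = 6.20 × 0.1269 = 0.7866 V.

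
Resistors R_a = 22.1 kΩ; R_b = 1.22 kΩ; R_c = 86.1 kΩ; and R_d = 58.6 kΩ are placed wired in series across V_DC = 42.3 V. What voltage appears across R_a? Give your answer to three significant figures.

V ≈ 5.56 V

Series total: ΣR = 22.1 + 1.22 + 86.1 + 58.6 = 168.0 kΩ.
V = V_DC · R/ΣR = 42.3 × 0.1315 = 5.564 V.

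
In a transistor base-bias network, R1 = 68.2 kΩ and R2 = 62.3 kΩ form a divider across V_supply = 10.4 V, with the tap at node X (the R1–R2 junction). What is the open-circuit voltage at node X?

V_th ≈ 4.96 V

With X open, the divider is unloaded: V_th = 10.4 × 62.3/130.5 = 4.965 V.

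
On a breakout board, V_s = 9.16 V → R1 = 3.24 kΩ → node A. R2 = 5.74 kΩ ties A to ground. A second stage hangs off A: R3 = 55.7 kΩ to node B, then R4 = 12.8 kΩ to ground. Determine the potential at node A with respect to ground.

V_A ≈ 5.68 V

Node A sees R2 in parallel with the series input of stage 2, R3 + R4 = 68.50 kΩ.
Effective lower resistance at A: R2 ‖ 68.50 = 5.296 kΩ.
V_A = 9.16 × 5.296/(3.24 + 5.296) = 5.683 V.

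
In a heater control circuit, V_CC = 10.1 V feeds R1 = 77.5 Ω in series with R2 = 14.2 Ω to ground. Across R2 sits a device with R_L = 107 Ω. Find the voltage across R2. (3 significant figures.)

V_out ≈ 1.41 V

R2 ‖ R_L = (14.2 × 107)/(14.2 + 107) = 12.54 Ω.
Voltage divider with the loaded lower leg: V_out = 10.1 × 12.54/(77.5 + 12.54) = 10.1 × 0.1392 = 1.406 V.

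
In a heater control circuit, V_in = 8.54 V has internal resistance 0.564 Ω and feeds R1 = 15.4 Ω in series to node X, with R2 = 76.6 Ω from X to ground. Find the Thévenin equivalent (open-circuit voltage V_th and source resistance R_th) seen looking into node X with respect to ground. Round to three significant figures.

V_th ≈ 7.07 V, R_th ≈ 13.2 Ω

R1' = 0.564 + 15.4 = 15.96 Ω (source resistance + R1).
V_th is the unloaded tap voltage: V_in · R2/(R1'+R2) = 8.54 × 0.8275 = 7.067 V.
With V_in suppressed (replaced by a short), R_th = R1' ‖ R2 = (15.96 × 76.6)/(15.96 + 76.6) = 13.21 Ω.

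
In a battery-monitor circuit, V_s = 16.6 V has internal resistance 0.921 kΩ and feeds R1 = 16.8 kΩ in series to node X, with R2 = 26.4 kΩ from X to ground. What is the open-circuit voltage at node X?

V_th ≈ 9.93 V

R1' = 0.921 + 16.8 = 17.72 kΩ (source resistance + R1).
V_th is the unloaded tap voltage: V_s · R2/(R1'+R2) = 16.6 × 0.5984 = 9.933 V.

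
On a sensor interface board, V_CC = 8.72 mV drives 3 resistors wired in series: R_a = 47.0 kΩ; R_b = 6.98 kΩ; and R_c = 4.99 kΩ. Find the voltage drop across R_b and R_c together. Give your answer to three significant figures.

V ≈ 1.77 mV

Series total: ΣR = 47.0 + 6.98 + 4.99 = 58.97 kΩ.
R_{R_b..R_c} = 6.98 + 4.99 = 11.97 kΩ.
By the voltage-divider rule, V = 8.72 × 11.97/58.97 = 1.770 mV.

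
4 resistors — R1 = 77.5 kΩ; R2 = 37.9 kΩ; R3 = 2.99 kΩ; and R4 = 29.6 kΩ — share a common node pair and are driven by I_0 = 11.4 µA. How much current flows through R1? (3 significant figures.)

ΣG = 1/77.5 + 1/37.9 + 1/2.99 + 1/29.6 = 0.4075.
By the current-divider rule, I = I_0 · G_k/ΣG = 11.4 × 0.03166 = 0.3610 µA.

I ≈ 0.361 µA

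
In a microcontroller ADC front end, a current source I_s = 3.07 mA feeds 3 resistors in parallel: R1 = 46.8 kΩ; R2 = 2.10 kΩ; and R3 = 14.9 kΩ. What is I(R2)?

I ≈ 2.59 mA

Total conductance ΣG = 1/46.8 + 1/2.10 + 1/14.9 = 0.5647 (units of 1/kΩ).
R2 takes the fraction G_k/ΣG = 0.4762/0.5647 = 0.8433, so I = 3.07 × 0.8433 = 2.589 mA.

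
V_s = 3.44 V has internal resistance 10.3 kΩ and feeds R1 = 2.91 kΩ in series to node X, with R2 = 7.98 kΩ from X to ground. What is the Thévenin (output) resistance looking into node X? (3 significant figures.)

R_th ≈ 4.97 kΩ

R1' = 10.3 + 2.91 = 13.21 kΩ (source resistance + R1).
Looking into X with the source shorted: R_th = R1'·R2/(R1'+R2) = 13.21 × 7.98/21.19 = 4.975 kΩ.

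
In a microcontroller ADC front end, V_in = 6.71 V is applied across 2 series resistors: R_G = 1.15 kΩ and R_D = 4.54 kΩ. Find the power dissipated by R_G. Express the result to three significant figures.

The common current is I = 6.71/5.690 = 1.179 mA.
P(R_G) = I²·R_G = (1.179)² × 1.15 = 1.599 mW.

P ≈ 1.60 mW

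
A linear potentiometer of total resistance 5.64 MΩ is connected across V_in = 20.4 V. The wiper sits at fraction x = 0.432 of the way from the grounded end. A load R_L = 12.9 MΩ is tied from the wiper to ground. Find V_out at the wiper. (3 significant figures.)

V_out ≈ 7.96 V

Split the track: R_lower = x·R_p = 2.436 MΩ, R_upper = (1−x)·R_p = 3.204 MΩ.
R_L loads the lower segment: effective lower R = 2.049 MΩ.
V_out = 20.4 × 2.049/(3.204 + 2.049) = 7.959 V.
(Unloaded: V_out = x·V_in = 8.81 V.)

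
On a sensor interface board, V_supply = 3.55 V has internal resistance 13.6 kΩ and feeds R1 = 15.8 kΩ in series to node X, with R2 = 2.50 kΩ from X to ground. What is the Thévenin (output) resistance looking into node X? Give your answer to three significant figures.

R_th ≈ 2.30 kΩ

R1' = 13.6 + 15.8 = 29.40 kΩ (source resistance + R1).
Looking into X with the source shorted: R_th = R1'·R2/(R1'+R2) = 29.40 × 2.50/31.90 = 2.304 kΩ.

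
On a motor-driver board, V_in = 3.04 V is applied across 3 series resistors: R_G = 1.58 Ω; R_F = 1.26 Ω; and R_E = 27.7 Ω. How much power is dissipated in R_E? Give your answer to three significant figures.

P ≈ 0.274 W

Series current I = V_in/ΣR = 3.04/30.54 = 0.09954 A.
V(R_E) = I·R = 2.757 V; P = V·I = 2.757 × 0.09954 = 0.2745 W.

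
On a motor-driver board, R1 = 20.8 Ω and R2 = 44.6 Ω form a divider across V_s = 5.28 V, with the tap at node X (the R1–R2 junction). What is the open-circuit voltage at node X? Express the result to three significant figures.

With X open, the divider is unloaded: V_th = 5.28 × 44.6/65.40 = 3.601 V.

V_th ≈ 3.60 V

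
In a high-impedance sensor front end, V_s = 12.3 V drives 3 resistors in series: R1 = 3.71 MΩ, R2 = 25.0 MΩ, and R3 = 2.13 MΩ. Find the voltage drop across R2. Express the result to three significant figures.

V ≈ 9.97 V

ΣR = 3.71 + 25.0 + 2.13 = 30.84 MΩ.
Voltage divider: V = V_s · (25.00 / 30.84) = 12.3 × 0.8106 = 9.971 V.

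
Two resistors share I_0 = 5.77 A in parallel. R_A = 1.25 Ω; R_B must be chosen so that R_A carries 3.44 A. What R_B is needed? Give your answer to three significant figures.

The fraction through R_A equals R_B/(R_A+R_B).
3.44/5.77 = R_B/(R_A + R_B) → R_B = R_A · (0.5962)/(1 − 0.5962) = 1.25 × 1.476 = 1.845 Ω.

R_B ≈ 1.85 Ω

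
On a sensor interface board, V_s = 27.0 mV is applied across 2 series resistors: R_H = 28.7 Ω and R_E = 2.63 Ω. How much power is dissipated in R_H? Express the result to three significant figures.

ΣR = 31.33 Ω → I = 27.0/31.33 = 0.8618 mA.
V(R_H) = I·R = 24.73 mV; P = V·I = 24.73 × 0.8618 = 21.32 µW.

P ≈ 21.3 µW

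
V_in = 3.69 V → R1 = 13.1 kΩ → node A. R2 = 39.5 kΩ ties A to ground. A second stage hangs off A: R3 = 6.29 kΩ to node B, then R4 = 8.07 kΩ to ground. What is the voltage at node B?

Node A sees R2 in parallel with the series input of stage 2, R3 + R4 = 14.36 kΩ.
R2 ‖ (R3+R4) = 10.53 kΩ.
V_A = 3.69 × 10.53/(13.1 + 10.53) = 1.644 V.
V_B = V_A × 0.5620 = 0.9241 V.

V_B ≈ 0.924 V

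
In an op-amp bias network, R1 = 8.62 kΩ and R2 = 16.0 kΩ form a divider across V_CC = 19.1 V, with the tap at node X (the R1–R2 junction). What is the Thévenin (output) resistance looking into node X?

R_th ≈ 5.60 kΩ

Zeroing V_CC shorts the top of R1 to ground, so R_th = R1 ‖ R2 = 5.602 kΩ.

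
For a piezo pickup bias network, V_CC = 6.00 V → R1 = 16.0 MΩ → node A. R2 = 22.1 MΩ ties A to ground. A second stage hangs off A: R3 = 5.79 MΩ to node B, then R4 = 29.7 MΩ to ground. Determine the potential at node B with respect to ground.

Node A sees R2 in parallel with the series input of stage 2, R3 + R4 = 35.49 MΩ.
R2 ‖ (R3+R4) = 13.62 MΩ.
V_A = 6.00 × 13.62/(16.0 + 13.62) = 2.759 V.
V_B = V_A × 0.8369 = 2.309 V.

V_B ≈ 2.31 V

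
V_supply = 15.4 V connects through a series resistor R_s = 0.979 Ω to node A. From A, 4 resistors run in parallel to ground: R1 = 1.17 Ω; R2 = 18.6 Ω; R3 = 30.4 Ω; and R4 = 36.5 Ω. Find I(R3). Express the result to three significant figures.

Equivalent of the parallel group: R_p = 1.032 Ω.
Node voltage V_A = V_supply · R_p/(R_s + R_p) = 15.4 × 0.5132 = 7.904 V.
Branch current I = V_A/R3 = 7.904/30.4 = 0.2600 A.

I ≈ 0.260 A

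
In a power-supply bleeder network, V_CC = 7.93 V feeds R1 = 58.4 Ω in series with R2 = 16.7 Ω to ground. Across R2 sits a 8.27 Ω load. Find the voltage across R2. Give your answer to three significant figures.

The load sits in parallel with R2, giving an effective lower resistance R2' = R2·R_L/(R2+R_L) = 5.531 Ω.
Voltage divider with the loaded lower leg: V_out = 7.93 × 5.531/(58.4 + 5.531) = 7.93 × 0.08652 = 0.6861 V.

V_out ≈ 0.686 V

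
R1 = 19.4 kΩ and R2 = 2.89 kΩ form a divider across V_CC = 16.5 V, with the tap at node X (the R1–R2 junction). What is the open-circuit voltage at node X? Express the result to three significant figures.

V_th is the unloaded tap voltage: V_CC · R2/(R1+R2) = 16.5 × 0.1297 = 2.139 V.

V_th ≈ 2.14 V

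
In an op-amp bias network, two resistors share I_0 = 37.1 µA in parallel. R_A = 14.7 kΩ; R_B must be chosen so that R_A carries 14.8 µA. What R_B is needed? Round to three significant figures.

R_B ≈ 9.76 kΩ

The fraction through R_A equals R_B/(R_A+R_B).
With f = 0.3989, R_B = R_A · f/(1−f) = 14.7 × 0.6637 = 9.756 kΩ.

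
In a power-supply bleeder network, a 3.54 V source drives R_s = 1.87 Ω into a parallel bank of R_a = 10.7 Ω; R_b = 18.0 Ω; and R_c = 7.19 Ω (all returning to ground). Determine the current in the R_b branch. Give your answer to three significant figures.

Combine the parallel branches: R_p = (1/10.7 + 1/18.0 + 1/7.19)⁻¹ = 3.471 Ω.
V_A by voltage divider: V_A = 3.54 × 3.471/(1.87 + 3.471) = 2.301 V.
I(R_b) = V_A / R_b = 2.301/18.0 = 0.1278 A.

I ≈ 0.128 A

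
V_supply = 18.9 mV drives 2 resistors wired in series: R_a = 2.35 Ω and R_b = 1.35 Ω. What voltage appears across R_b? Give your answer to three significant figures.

V ≈ 6.90 mV

ΣR = 2.35 + 1.35 = 3.700 Ω.
By the voltage-divider rule, V = 18.9 × 1.350/3.700 = 6.896 mV.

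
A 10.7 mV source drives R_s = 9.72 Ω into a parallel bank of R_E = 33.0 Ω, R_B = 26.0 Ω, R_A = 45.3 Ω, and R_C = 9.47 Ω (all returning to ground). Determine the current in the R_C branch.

Combine the parallel branches: R_p = (1/33.0 + 1/26.0 + 1/45.3 + 1/9.47)⁻¹ = 5.091 Ω.
Node voltage V_A = V_s · R_p/(R_s + R_p) = 10.7 × 0.3437 = 3.678 mV.
I(R_C) = V_A / R_C = 3.678/9.47 = 0.3884 mA.

I ≈ 0.388 mA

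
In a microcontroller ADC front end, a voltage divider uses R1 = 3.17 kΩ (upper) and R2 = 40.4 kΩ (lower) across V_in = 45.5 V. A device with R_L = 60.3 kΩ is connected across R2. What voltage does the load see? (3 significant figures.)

V_out ≈ 40.2 V

R2 ‖ R_L = (40.4 × 60.3)/(40.4 + 60.3) = 24.19 kΩ.
Then V_out = V_in · R2'/(R1 + R2') = 45.5 × 24.19/27.36 = 40.23 V.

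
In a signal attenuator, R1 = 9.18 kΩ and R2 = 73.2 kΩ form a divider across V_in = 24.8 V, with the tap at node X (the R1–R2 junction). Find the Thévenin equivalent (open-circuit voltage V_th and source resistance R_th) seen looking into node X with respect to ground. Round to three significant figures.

V_th ≈ 22.0 V, R_th ≈ 8.16 kΩ

Open-circuit (no load on X): V_th = V_in · R2/(R1 + R2) = 24.8 × 73.2/(9.180 + 73.2) = 22.04 V.
Zeroing V_in shorts the top of R1 to ground, so R_th = R1 ‖ R2 = 8.157 kΩ.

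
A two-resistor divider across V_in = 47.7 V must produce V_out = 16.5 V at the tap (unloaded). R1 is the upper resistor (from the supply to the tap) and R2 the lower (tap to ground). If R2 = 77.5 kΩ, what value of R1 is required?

The divider ratio is R2/(R1+R2) = 16.5/47.7 = 0.3459.
R1 = R2·(1/k − 1) = 77.5 × 1.891 = 146.5 kΩ.

R1 ≈ 147 kΩ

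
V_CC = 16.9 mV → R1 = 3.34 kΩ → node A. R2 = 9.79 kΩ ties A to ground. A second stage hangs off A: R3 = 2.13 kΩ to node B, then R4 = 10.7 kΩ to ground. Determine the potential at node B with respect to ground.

Node A sees R2 in parallel with the series input of stage 2, R3 + R4 = 12.83 kΩ.
R2 ‖ (R3+R4) = 5.553 kΩ.
First divider: V_A = V_CC · 5.553/(3.34 + 5.553) = 10.55 mV.
V_B = V_A × 0.8340 = 8.801 mV.

V_B ≈ 8.80 mV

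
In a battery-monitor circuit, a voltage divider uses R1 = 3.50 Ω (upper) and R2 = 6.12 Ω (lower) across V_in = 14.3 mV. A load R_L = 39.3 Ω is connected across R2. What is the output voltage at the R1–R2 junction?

The load sits in parallel with R2, giving an effective lower resistance R2' = R2·R_L/(R2+R_L) = 5.295 Ω.
Now apply the divider: V_out = 14.3 × 0.6021 = 8.610 mV.

V_out ≈ 8.61 mV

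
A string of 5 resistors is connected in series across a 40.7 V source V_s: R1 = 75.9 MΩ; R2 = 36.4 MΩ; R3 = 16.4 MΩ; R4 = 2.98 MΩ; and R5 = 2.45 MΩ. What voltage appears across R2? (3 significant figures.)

V ≈ 11.0 V

ΣR = 75.9 + 36.4 + 16.4 + 2.98 + 2.45 = 134.1 MΩ.
Voltage divider: V = V_s · (36.40 / 134.1) = 40.7 × 0.2714 = 11.05 V.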